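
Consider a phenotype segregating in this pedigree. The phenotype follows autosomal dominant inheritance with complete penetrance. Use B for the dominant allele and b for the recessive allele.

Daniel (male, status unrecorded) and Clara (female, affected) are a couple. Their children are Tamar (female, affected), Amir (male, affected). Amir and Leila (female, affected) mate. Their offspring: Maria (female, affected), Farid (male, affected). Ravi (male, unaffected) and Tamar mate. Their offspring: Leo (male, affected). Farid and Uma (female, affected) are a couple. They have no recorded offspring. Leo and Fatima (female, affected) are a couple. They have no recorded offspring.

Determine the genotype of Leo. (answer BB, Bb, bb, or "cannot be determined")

Bb

From phenotype alone, Leo is BB or Bb.
Leo is affected so carries B and received b from Ravi (bb), so Leo is Bb.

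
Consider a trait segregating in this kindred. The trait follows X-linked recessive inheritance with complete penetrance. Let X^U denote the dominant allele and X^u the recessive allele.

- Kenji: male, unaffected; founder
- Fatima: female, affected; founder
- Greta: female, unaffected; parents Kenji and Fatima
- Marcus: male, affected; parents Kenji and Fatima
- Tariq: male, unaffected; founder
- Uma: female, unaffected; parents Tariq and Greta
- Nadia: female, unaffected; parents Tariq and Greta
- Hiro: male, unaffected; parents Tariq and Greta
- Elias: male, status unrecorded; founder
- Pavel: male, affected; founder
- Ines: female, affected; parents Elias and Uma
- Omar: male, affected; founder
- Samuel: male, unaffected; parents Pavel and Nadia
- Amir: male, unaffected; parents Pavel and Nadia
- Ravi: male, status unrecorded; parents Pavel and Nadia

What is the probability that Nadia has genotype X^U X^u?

1/5

Tariq is unaffected, so Tariq is X^U Y.
Greta is unaffected so carries U and received u from Fatima (X^u X^u), so Greta is X^U X^u.
Their cross gives offspring ratios 1/2 X^U X^U : 1/2 X^U X^u. Conditioning on Nadia being unaffected, P(X^U X^u) = 1/2 / 1 = 1/2 before taking Nadia's own offspring into account.
Pavel is affected, so Pavel is X^u Y.
Now use Nadia's offspring. Probability of each recorded status — unaffected son Samuel: 1/2 if Nadia is X^U X^u, 1 if X^U X^U; unaffected son Amir: 1/2 if Nadia is X^U X^u, 1 if X^U X^U. (Ravi: equally likely either way, so uninformative.)
Bayes: P(X^U X^u) = 1/2·1/4 / (1/2·1/4 + 1/2·1) = 1/5.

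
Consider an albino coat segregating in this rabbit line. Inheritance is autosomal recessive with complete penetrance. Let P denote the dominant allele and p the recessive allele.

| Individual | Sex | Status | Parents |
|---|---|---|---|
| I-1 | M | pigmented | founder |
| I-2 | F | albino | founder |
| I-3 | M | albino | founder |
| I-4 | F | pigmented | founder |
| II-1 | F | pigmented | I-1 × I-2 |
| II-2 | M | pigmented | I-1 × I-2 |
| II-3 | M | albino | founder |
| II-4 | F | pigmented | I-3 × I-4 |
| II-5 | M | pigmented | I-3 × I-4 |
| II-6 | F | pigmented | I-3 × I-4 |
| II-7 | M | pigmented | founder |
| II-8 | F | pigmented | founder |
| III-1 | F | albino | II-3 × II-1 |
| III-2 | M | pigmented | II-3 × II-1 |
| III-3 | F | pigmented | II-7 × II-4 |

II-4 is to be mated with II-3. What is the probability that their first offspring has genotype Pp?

1/2

II-4 is pigmented so carries P and received p from I-3 (pp), so II-4 is Pp.
II-3 is albino, so II-3 is pp.
The cross gives 1/2 Pp : 1/2 pp, so P(offspring has genotype Pp) = 1/2.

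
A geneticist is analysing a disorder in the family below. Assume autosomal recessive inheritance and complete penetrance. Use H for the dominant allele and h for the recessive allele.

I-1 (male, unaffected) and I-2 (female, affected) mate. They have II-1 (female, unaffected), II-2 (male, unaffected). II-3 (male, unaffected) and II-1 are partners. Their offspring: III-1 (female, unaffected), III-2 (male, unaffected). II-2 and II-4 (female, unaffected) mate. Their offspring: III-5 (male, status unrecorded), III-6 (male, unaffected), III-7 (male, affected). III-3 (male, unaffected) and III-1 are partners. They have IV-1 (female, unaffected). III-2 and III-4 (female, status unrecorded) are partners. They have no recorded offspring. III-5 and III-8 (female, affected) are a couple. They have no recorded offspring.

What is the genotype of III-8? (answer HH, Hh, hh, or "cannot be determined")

III-8 is affected, so III-8 is hh.

hh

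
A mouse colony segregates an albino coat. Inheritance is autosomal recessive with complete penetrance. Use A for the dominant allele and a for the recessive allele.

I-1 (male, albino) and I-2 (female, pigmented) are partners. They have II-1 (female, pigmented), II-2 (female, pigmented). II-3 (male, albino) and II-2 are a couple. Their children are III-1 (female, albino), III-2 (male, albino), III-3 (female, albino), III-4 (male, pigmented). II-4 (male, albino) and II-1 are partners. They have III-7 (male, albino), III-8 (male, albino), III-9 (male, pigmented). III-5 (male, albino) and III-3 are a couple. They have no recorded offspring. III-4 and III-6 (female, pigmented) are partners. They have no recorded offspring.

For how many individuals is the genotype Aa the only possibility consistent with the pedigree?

Obligate heterozygotes: II-1 is pigmented so carries A and received a from I-1 (aa), so II-1 is Aa; II-2 is pigmented so carries A and received a from I-1 (aa), so II-2 is Aa; III-4 is pigmented so carries A and received a from II-3 (aa), so III-4 is Aa; III-9 is pigmented so carries A and received a from II-4 (aa), so III-9 is Aa.
Every other individual is either homozygous by phenotype or has at least one consistent homozygous assignment, so the count is 4.

4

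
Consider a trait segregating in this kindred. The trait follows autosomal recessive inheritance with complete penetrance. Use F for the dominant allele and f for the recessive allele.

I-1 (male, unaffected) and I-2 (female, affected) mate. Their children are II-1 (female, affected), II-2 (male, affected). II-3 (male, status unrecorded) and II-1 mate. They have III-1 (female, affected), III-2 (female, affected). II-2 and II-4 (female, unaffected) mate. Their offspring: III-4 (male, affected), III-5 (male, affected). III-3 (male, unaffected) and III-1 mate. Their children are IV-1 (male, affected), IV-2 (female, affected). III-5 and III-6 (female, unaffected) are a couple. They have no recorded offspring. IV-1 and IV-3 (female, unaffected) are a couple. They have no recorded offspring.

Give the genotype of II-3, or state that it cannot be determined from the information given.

cannot be determined

II-3's phenotype is unrecorded, and no parent or child forces a single allele at both positions; consistent genotype assignments exist with II-3 as Ff or ff.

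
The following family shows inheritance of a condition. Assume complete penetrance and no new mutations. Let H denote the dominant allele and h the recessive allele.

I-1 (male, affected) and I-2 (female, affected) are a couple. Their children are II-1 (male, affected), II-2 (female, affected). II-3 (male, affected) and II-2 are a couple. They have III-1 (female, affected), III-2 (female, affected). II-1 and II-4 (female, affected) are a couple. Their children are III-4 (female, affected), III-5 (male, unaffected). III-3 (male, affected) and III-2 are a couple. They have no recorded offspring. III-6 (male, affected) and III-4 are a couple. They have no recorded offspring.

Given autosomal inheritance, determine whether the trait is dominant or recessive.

II-1 and II-4 are both affected yet have an unaffected child III-5. Under a recessive model two affected parents are homozygous and every child would be affected, so the trait cannot be recessive.

dominant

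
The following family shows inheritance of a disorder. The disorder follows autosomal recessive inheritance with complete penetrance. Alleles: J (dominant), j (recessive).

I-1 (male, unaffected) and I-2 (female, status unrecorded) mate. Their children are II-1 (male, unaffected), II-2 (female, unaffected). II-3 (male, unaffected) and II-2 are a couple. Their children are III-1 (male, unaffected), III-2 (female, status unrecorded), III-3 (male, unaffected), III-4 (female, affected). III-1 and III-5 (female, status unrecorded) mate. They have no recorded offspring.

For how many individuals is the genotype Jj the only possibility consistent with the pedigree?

Obligate heterozygotes: II-2 is unaffected so carries J and passed j to III-4 (jj), so II-2 is Jj; II-3 is unaffected so carries J and passed j to III-4 (jj), so II-3 is Jj.
Every other individual is either homozygous by phenotype or has at least one consistent homozygous assignment, so the count is 2.

2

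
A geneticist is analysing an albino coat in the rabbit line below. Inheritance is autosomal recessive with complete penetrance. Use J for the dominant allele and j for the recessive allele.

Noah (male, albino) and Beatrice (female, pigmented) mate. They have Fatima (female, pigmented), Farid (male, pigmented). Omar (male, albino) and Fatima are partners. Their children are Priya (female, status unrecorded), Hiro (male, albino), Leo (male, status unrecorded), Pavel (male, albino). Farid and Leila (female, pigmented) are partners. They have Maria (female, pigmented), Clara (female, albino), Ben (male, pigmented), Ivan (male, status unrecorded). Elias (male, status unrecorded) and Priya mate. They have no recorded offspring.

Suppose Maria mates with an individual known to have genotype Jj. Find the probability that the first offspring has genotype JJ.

Farid is pigmented so carries J and received j from Noah (jj), so Farid is Jj.
Leila is pigmented so carries J and passed j to Clara (jj), so Leila is Jj.
Maria is a pigmented offspring of Farid (Jj) × Leila (Jj), whose cross gives 1/4 JJ : 1/2 Jj : 1/4 jj; conditioning on being pigmented, Maria is JJ with probability 1/3, Jj with probability 2/3.
Summing over parental genotype combinations, P(offspring has genotype JJ) = 1/3·1/2 + 2/3·1/4 = 1/3.

1/3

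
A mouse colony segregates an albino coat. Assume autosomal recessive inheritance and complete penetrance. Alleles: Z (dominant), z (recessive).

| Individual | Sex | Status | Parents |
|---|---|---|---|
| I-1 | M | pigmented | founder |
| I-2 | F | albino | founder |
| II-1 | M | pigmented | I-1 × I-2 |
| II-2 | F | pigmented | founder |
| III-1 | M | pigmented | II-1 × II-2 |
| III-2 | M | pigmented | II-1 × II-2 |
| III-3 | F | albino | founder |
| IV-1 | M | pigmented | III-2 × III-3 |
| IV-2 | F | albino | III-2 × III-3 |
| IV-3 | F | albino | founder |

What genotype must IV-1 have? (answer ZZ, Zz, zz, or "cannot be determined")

Zz

From phenotype alone, IV-1 is ZZ or Zz.
IV-1 is pigmented so carries Z and received z from III-3 (zz), so IV-1 is Zz.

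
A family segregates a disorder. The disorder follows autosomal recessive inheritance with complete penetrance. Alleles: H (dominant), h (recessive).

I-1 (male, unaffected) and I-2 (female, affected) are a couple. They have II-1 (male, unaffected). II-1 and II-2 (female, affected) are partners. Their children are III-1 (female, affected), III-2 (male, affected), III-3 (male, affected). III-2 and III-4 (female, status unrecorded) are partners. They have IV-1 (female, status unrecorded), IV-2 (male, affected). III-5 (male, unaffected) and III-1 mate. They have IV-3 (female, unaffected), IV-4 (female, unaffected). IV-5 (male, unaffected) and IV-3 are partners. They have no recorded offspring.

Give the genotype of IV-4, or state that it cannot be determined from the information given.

From phenotype alone, IV-4 is HH or Hh.
IV-4 is unaffected so carries H and received h from III-1 (hh), so IV-4 is Hh.

Hh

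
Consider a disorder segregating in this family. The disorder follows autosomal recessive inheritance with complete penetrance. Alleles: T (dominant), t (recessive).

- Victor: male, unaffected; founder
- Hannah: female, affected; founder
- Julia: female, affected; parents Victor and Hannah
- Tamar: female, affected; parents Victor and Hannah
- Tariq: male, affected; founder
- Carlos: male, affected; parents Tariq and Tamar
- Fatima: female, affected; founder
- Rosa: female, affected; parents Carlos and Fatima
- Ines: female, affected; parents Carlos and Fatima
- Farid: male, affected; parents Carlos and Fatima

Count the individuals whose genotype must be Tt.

1

Obligate heterozygotes: Victor is unaffected so carries T and passed t to Julia (tt), so Victor is Tt.
Every other individual is either homozygous by phenotype or has at least one consistent homozygous assignment, so the count is 1.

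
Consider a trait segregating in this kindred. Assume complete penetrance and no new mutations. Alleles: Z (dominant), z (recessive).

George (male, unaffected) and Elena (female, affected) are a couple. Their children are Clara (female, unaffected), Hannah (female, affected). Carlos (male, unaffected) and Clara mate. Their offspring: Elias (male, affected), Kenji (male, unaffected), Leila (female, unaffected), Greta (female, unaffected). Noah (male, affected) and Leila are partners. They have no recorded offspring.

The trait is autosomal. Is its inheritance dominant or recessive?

recessive

Carlos and Clara are both unaffected yet have an affected child Elias. Under dominance, an affected child requires at least one affected parent, so the trait cannot be dominant.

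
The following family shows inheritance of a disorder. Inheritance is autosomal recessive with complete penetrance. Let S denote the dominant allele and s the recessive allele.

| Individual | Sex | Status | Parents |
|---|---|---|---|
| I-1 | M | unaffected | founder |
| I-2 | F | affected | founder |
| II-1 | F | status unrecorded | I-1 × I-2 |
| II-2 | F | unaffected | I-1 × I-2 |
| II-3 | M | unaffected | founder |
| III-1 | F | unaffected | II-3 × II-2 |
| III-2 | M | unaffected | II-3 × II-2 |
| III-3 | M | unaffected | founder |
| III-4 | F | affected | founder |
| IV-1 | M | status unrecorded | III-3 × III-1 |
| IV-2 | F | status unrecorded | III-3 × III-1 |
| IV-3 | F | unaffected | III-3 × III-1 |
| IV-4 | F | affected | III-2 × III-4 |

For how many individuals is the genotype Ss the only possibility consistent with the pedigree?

Obligate heterozygotes: II-2 is unaffected so carries S and received s from I-2 (ss), so II-2 is Ss; III-2 is unaffected so carries S and passed s to IV-4 (ss), so III-2 is Ss.
Every other individual is either homozygous by phenotype or has at least one consistent homozygous assignment, so the count is 2.

2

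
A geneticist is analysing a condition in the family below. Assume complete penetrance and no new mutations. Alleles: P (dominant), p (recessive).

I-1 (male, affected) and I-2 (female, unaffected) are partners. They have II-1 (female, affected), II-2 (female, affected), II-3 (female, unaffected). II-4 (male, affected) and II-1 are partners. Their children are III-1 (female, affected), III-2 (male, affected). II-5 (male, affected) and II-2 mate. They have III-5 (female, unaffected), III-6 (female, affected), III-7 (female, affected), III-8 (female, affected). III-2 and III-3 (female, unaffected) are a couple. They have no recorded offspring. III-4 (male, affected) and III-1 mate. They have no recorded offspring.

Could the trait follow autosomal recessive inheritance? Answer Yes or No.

Under autosomal recessive, III-5 (unaffected, female) cannot arise from II-5 (affected) × II-2 (affected).

No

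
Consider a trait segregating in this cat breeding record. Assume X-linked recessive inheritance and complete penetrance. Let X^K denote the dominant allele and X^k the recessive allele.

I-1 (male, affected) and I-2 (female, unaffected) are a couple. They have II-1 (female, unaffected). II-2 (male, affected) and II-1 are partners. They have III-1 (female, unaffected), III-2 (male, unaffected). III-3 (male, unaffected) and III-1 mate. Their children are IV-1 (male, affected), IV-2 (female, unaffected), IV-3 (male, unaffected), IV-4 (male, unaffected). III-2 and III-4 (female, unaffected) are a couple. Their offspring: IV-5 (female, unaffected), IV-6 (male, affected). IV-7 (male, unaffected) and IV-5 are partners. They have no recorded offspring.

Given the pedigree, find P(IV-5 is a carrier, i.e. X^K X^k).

III-2 is unaffected, so III-2 is X^K Y.
III-4 is unaffected so carries K and passed k to IV-6 (X^k Y), so III-4 is X^K X^k.
Their cross gives offspring ratios 1/2 X^K X^K : 1/2 X^K X^k. Conditioning on IV-5 being unaffected, P(X^K X^k) = 1/2 / 1 = 1/2.

1/2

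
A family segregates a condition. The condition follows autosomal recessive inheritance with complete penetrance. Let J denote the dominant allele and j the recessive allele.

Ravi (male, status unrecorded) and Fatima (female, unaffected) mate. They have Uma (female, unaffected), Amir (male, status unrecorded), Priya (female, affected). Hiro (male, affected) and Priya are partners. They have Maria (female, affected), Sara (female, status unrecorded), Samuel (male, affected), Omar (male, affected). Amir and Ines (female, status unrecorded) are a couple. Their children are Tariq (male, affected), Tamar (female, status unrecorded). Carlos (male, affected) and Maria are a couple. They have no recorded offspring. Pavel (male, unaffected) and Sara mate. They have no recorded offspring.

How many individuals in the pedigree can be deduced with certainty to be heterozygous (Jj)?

Obligate heterozygotes: Fatima is unaffected so carries J and passed j to Priya (jj), so Fatima is Jj.
Every other individual is either homozygous by phenotype or has at least one consistent homozygous assignment, so the count is 1.

1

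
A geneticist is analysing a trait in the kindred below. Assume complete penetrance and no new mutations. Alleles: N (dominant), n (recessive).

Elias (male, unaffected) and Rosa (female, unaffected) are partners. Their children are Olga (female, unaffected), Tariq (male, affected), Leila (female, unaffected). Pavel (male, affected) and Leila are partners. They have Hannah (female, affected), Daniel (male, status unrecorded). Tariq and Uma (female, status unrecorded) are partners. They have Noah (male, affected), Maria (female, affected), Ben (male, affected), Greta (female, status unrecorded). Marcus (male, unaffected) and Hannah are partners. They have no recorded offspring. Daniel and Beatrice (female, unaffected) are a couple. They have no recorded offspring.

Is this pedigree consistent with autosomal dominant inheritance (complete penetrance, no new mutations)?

Under autosomal dominant, Tariq (affected, male) cannot arise from Elias (unaffected) × Rosa (unaffected).

No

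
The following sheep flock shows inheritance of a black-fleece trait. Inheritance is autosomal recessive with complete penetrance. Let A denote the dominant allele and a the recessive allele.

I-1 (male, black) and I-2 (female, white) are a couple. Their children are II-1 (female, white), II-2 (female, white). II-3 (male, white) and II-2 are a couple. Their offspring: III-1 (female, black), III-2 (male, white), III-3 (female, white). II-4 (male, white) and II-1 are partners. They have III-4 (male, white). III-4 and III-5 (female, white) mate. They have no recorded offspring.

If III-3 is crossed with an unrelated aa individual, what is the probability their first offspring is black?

II-3 is white so carries A and passed a to III-1 (aa), so II-3 is Aa.
II-2 is white so carries A and received a from I-1 (aa), so II-2 is Aa.
III-3 is a white offspring of II-3 (Aa) × II-2 (Aa), whose cross gives 1/4 AA : 1/2 Aa : 1/4 aa; conditioning on being white, III-3 is AA with probability 1/3, Aa with probability 2/3.
Summing over parental genotype combinations, P(offspring is black) = 2/3·1/2 = 1/3.

1/3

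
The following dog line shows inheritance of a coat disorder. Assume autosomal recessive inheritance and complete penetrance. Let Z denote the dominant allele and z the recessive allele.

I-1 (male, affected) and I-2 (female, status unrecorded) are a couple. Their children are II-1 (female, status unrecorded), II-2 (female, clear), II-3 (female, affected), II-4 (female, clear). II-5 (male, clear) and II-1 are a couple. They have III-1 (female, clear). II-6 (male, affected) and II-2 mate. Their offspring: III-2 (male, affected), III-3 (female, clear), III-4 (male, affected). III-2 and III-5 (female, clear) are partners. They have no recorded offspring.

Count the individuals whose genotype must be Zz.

Obligate heterozygotes: I-2 passed Z to II-2 (Zz, whose z came from I-1) and passed z to II-3 (zz), so I-2 is Zz; II-2 is clear so carries Z and received z from I-1 (zz), so II-2 is Zz; II-4 is clear so carries Z and received z from I-1 (zz), so II-4 is Zz; III-3 is clear so carries Z and received z from II-6 (zz), so III-3 is Zz.
Every other individual is either homozygous by phenotype or has at least one consistent homozygous assignment, so the count is 4.

4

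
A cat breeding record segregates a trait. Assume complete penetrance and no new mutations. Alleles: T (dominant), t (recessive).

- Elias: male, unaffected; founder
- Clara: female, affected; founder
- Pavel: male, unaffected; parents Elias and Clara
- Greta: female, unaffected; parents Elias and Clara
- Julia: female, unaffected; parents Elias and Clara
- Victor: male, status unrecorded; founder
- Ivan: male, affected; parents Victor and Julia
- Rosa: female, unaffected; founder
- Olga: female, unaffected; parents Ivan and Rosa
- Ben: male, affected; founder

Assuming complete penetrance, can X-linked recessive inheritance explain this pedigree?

Under X-linked recessive, Pavel (unaffected, male) cannot arise from Elias (unaffected) × Clara (affected).

No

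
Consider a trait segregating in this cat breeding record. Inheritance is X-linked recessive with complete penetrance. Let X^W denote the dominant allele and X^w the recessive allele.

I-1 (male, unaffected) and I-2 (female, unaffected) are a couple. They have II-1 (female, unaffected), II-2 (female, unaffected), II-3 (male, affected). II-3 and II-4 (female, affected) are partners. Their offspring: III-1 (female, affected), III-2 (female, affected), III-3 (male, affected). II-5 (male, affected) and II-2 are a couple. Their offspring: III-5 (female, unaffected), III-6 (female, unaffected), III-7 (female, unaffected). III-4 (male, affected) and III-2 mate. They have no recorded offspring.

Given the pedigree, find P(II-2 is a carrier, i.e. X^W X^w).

I-1 is unaffected, so I-1 is X^W Y.
I-2 is unaffected so carries W and passed w to II-3 (X^w Y), so I-2 is X^W X^w.
Their cross gives offspring ratios 1/2 X^W X^W : 1/2 X^W X^w. Conditioning on II-2 being unaffected, P(X^W X^w) = 1/2 / 1 = 1/2 before taking II-2's own offspring into account.
II-5 is affected, so II-5 is X^w Y.
Now use II-2's offspring. Probability of each recorded status — unaffected daughter III-5: 1/2 if II-2 is X^W X^w, 1 if X^W X^W; unaffected daughter III-6: 1/2 if II-2 is X^W X^w, 1 if X^W X^W; unaffected daughter III-7: 1/2 if II-2 is X^W X^w, 1 if X^W X^W.
Bayes: P(X^W X^w) = 1/2·1/8 / (1/2·1/8 + 1/2·1) = 1/9.

1/9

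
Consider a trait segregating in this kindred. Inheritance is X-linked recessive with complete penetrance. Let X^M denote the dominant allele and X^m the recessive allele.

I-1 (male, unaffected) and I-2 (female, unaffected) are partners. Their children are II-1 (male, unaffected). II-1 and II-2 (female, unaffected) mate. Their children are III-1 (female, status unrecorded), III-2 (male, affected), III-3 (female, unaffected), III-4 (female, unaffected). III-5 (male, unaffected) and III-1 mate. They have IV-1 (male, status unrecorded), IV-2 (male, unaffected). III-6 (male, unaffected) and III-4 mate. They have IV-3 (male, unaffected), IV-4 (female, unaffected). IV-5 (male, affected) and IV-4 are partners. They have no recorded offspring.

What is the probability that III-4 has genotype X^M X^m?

II-1 is unaffected, so II-1 is X^M Y.
II-2 is unaffected so carries M and passed m to III-2 (X^m Y), so II-2 is X^M X^m.
Their cross gives offspring ratios 1/2 X^M X^M : 1/2 X^M X^m. Conditioning on III-4 being unaffected, P(X^M X^m) = 1/2 / 1 = 1/2 before taking III-4's own offspring into account.
III-6 is unaffected, so III-6 is X^M Y.
Now use III-4's offspring. Probability of each recorded status — unaffected son IV-3: 1/2 if III-4 is X^M X^m, 1 if X^M X^M. (IV-4: equally likely either way, so uninformative.)
Bayes: P(X^M X^m) = 1/2·1/2 / (1/2·1/2 + 1/2·1) = 1/3.

1/3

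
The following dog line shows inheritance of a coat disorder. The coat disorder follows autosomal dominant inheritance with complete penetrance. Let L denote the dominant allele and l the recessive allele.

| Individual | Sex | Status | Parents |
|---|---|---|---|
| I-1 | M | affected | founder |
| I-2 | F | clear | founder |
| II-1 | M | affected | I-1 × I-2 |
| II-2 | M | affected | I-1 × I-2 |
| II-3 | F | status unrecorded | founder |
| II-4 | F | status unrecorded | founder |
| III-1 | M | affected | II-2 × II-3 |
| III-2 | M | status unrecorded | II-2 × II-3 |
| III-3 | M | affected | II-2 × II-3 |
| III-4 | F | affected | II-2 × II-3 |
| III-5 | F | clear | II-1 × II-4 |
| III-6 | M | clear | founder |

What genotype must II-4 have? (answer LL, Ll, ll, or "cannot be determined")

cannot be determined

II-4's phenotype is unrecorded, and no parent or child forces a single allele at both positions; consistent genotype assignments exist with II-4 as Ll or ll.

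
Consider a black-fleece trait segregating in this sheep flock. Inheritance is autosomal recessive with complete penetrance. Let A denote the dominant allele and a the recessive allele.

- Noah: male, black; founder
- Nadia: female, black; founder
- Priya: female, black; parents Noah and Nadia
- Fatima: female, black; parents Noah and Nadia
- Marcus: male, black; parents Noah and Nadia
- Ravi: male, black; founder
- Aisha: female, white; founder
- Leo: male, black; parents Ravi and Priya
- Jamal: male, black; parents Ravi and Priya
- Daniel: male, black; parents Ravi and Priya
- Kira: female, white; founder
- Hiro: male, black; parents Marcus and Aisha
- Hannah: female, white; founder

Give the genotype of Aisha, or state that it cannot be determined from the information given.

From phenotype alone, Aisha is AA or Aa.
Aisha is white so carries A and passed a to Hiro (aa), so Aisha is Aa.

Aa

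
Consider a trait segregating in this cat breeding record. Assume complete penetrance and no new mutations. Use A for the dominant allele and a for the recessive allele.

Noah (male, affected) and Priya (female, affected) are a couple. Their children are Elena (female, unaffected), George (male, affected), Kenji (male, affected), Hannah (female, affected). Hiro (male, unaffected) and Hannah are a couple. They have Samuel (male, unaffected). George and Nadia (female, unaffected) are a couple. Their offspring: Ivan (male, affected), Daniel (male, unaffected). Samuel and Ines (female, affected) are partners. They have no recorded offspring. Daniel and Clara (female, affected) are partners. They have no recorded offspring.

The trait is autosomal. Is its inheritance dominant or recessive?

Noah and Priya are both affected yet have an unaffected child Elena. Under a recessive model two affected parents are homozygous and every child would be affected, so the trait cannot be recessive.

dominant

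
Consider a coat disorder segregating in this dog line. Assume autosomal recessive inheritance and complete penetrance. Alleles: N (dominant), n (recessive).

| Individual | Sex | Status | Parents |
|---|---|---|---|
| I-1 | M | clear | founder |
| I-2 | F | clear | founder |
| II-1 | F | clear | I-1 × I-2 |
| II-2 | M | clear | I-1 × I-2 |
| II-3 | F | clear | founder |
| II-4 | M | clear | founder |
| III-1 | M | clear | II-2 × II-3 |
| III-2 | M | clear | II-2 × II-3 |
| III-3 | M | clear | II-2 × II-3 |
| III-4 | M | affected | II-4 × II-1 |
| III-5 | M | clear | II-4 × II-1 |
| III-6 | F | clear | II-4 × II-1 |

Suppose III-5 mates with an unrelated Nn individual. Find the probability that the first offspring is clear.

5/6

II-4 is clear so carries N and passed n to III-4 (nn), so II-4 is Nn.
II-1 is clear so carries N and passed n to III-4 (nn), so II-1 is Nn.
III-5 is a clear offspring of II-4 (Nn) × II-1 (Nn), whose cross gives 1/4 NN : 1/2 Nn : 1/4 nn; conditioning on being clear, III-5 is NN with probability 1/3, Nn with probability 2/3.
Summing over parental genotype combinations, P(offspring is clear) = 1/3·1 + 2/3·3/4 = 5/6.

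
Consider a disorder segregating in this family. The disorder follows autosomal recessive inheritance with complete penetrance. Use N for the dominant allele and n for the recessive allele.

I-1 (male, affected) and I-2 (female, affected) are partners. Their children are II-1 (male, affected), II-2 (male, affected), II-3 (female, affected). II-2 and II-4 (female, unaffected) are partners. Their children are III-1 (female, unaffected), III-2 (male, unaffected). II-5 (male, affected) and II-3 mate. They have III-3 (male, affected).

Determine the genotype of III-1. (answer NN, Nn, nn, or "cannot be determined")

Nn

From phenotype alone, III-1 is NN or Nn.
III-1 is unaffected so carries N and received n from II-2 (nn), so III-1 is Nn.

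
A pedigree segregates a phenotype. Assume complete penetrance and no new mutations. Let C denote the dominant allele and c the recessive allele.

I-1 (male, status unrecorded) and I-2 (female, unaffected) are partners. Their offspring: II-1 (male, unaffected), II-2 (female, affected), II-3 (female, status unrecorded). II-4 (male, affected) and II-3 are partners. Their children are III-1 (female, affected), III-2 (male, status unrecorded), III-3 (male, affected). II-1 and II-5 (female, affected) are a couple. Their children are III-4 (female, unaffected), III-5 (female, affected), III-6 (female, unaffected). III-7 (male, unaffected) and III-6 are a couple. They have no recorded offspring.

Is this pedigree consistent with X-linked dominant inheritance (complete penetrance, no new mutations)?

Yes

A consistent assignment under X-linked dominant exists: I-1 X^C Y, I-2 X^c X^c, II-1 X^c Y, II-2 X^C X^c, II-3 X^C X^c, II-4 X^C Y, II-5 X^C X^c, III-1 X^C X^C, III-2 X^C Y, III-3 X^C Y, III-4 X^c X^c, III-5 X^C X^c, III-6 X^c X^c, III-7 X^c Y.
In this assignment every recorded phenotype matches its genotype and every non-founder's genotype is obtainable from its parents' genotypes, so the pedigree is consistent.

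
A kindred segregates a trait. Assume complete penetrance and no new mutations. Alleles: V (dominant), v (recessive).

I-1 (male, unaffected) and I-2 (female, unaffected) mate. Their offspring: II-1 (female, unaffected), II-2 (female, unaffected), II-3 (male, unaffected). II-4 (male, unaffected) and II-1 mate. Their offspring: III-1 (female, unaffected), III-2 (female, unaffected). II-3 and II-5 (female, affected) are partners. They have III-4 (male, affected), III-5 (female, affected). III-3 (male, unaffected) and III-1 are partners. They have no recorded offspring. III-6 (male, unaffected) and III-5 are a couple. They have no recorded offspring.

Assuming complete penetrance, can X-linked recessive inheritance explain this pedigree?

No

Under X-linked recessive, III-5 (affected, female) cannot arise from II-3 (unaffected) × II-5 (affected).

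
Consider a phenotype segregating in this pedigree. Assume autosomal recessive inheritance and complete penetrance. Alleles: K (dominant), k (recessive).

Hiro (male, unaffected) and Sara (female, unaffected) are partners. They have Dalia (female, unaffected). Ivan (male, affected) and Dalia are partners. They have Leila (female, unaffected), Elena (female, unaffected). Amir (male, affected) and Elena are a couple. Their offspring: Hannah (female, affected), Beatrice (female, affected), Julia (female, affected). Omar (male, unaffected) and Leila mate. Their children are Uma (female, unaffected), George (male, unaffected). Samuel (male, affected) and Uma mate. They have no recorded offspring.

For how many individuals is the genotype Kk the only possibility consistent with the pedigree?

2

Obligate heterozygotes: Leila is unaffected so carries K and received k from Ivan (kk), so Leila is Kk; Elena is unaffected so carries K and received k from Ivan (kk), so Elena is Kk.
Every other individual is either homozygous by phenotype or has at least one consistent homozygous assignment, so the count is 2.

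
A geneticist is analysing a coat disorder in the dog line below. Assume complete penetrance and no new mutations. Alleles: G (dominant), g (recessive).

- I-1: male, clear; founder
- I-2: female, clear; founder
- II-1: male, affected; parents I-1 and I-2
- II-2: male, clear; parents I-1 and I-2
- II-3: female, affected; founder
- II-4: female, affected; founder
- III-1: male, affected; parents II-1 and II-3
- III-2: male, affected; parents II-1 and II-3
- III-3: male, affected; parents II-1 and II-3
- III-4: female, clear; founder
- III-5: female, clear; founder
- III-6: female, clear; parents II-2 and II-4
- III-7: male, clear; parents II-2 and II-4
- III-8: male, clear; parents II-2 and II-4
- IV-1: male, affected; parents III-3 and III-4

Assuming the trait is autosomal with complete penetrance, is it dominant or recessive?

I-1 and I-2 are both clear yet have an affected child II-1. Under dominance, an affected child requires at least one affected parent, so the trait cannot be dominant.

recessive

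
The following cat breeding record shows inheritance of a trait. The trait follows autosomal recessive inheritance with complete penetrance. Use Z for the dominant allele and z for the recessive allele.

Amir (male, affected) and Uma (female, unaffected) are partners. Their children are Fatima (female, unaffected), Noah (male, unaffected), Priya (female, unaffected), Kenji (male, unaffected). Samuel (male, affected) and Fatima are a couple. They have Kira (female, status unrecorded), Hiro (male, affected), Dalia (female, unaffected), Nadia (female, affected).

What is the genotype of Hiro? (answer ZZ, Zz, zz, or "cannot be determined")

zz

Hiro is affected, so Hiro is zz.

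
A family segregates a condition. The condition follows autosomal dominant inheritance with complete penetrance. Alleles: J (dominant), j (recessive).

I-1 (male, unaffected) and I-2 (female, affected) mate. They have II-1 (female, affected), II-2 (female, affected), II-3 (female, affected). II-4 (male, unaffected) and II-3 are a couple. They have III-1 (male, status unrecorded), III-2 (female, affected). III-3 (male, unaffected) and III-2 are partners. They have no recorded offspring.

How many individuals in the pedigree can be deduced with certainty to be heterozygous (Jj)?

Obligate heterozygotes: II-1 is affected so carries J and received j from I-1 (jj), so II-1 is Jj; II-2 is affected so carries J and received j from I-1 (jj), so II-2 is Jj; II-3 is affected so carries J and received j from I-1 (jj), so II-3 is Jj; III-2 is affected so carries J and received j from II-4 (jj), so III-2 is Jj.
Every other individual is either homozygous by phenotype or has at least one consistent homozygous assignment, so the count is 4.

4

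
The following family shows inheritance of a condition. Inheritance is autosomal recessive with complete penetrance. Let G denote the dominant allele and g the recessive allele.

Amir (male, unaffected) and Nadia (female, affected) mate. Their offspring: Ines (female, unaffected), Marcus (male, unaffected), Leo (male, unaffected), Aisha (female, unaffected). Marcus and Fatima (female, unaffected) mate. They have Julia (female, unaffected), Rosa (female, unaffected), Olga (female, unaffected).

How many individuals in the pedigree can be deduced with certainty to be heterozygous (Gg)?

Obligate heterozygotes: Ines is unaffected so carries G and received g from Nadia (gg), so Ines is Gg; Marcus is unaffected so carries G and received g from Nadia (gg), so Marcus is Gg; Leo is unaffected so carries G and received g from Nadia (gg), so Leo is Gg; Aisha is unaffected so carries G and received g from Nadia (gg), so Aisha is Gg.
Every other individual is either homozygous by phenotype or has at least one consistent homozygous assignment, so the count is 4.

4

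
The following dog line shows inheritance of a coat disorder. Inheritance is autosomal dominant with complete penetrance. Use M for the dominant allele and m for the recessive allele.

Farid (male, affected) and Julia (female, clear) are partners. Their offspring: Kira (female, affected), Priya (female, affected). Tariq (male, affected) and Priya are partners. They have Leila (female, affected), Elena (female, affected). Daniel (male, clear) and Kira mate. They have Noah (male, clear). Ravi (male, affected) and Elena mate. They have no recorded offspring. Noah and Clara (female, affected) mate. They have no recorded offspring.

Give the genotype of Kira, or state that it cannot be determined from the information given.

From phenotype alone, Kira is MM or Mm.
Kira is affected so carries M and received m from Julia (mm), so Kira is Mm.

Mm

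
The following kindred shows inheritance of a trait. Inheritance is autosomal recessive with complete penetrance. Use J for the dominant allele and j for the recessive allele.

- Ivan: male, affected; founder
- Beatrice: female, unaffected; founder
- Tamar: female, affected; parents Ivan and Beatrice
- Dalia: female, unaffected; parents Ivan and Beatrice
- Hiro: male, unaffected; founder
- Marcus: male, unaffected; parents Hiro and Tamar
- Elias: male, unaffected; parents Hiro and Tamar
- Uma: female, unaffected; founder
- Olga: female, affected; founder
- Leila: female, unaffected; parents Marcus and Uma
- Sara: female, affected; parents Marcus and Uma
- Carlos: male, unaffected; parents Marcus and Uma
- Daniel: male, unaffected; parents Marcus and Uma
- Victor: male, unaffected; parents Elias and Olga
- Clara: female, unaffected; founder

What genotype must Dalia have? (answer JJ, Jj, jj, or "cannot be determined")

From phenotype alone, Dalia is JJ or Jj.
Dalia is unaffected so carries J and received j from Ivan (jj), so Dalia is Jj.

Jj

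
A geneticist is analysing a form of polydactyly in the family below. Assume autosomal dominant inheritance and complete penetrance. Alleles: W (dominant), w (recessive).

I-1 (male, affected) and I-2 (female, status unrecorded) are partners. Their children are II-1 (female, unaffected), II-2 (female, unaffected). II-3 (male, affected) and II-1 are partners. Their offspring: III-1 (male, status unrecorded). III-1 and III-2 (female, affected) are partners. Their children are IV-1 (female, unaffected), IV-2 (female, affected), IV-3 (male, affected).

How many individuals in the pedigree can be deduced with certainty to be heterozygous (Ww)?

Obligate heterozygotes: I-1 is affected so carries W and passed w to II-1 (ww), so I-1 is Ww; III-2 is affected so carries W and passed w to IV-1 (ww), so III-2 is Ww.
Every other individual is either homozygous by phenotype or has at least one consistent homozygous assignment, so the count is 2.

2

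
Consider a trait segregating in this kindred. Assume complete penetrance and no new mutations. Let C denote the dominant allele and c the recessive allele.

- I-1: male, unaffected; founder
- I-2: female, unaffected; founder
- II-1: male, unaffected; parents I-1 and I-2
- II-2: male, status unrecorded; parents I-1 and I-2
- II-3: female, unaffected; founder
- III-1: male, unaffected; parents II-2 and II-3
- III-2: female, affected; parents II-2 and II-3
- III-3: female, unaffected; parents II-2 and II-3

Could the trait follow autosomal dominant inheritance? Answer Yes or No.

No

No assignment of genotypes under autosomal dominant satisfies every parent–offspring relationship, so the pedigree is inconsistent.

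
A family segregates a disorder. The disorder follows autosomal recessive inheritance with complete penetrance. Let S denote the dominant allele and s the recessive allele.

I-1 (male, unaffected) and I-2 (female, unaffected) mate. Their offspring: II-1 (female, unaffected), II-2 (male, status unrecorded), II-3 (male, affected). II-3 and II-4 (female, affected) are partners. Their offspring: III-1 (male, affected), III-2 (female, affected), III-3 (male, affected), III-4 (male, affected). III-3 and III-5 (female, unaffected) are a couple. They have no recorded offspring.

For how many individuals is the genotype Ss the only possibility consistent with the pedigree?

Obligate heterozygotes: I-1 is unaffected so carries S and passed s to II-3 (ss), so I-1 is Ss; I-2 is unaffected so carries S and passed s to II-3 (ss), so I-2 is Ss.
Every other individual is either homozygous by phenotype or has at least one consistent homozygous assignment, so the count is 2.

2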